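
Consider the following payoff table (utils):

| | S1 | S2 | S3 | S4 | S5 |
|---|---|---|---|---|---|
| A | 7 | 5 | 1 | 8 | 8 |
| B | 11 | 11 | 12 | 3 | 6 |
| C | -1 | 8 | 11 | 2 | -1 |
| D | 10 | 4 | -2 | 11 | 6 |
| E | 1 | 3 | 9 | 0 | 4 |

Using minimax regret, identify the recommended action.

Column bests: S1=11, S2=11, S3=12, S4=11, S5=8.
A regrets: 4, 6, 11, 3, 0 → max 11
B regrets: 0, 0, 0, 8, 2 → max 8
C regrets: 12, 3, 1, 9, 9 → max 12
D regrets: 1, 7, 14, 0, 2 → max 14
E regrets: 10, 8, 3, 11, 4 → max 11
Smallest max regret = 8 → B.

B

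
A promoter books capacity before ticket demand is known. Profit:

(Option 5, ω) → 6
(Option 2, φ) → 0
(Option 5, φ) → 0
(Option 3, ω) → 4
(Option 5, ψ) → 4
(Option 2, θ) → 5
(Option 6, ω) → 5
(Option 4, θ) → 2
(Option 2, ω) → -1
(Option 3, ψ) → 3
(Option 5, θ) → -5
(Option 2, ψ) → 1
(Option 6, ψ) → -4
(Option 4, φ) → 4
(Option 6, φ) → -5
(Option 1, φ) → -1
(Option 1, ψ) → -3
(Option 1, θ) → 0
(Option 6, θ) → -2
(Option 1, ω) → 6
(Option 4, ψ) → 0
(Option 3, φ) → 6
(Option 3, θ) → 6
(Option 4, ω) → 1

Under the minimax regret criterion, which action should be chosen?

Column bests: θ=6, φ=6, ψ=4, ω=6.
Option 1 regrets: 6, 7, 7, 0 → max 7
Option 2 regrets: 1, 6, 3, 7 → max 7
Option 3 regrets: 0, 0, 1, 2 → max 2
Option 4 regrets: 4, 2, 4, 5 → max 5
Option 5 regrets: 11, 6, 0, 0 → max 11
Option 6 regrets: 8, 11, 8, 1 → max 11
Smallest max regret = 2 → Option 3.

Option 3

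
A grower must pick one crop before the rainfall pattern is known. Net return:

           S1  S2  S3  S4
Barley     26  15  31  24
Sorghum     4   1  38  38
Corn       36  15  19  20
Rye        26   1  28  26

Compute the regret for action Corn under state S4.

Best payoff under S4 is 38.
Regret = 38 − 20 = 18.

18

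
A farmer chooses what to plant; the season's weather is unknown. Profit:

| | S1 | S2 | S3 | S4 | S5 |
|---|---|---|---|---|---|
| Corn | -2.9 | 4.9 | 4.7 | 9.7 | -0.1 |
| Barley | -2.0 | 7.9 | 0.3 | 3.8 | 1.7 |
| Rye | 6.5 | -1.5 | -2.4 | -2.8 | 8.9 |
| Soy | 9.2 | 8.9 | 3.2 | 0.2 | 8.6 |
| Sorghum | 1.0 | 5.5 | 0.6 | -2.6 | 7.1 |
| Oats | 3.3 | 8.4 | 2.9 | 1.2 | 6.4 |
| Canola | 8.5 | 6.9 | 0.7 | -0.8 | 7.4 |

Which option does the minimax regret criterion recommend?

Oats

Column bests: S1=9.2, S2=8.9, S3=4.7, S4=9.7, S5=8.9.
Corn regrets: 12.1, 4.0, 0.0, 0.0, 9.0 → max 12.1
Barley regrets: 11.2, 1.0, 4.4, 5.9, 7.2 → max 11.2
Rye regrets: 2.7, 10.4, 7.1, 12.5, 0.0 → max 12.5
Soy regrets: 0.0, 0.0, 1.5, 9.5, 0.3 → max 9.5
Sorghum regrets: 8.2, 3.4, 4.1, 12.3, 1.8 → max 12.3
Oats regrets: 5.9, 0.5, 1.8, 8.5, 2.5 → max 8.5
Canola regrets: 0.7, 2.0, 4.0, 10.5, 1.5 → max 10.5
Smallest max regret = 8.5 → Oats.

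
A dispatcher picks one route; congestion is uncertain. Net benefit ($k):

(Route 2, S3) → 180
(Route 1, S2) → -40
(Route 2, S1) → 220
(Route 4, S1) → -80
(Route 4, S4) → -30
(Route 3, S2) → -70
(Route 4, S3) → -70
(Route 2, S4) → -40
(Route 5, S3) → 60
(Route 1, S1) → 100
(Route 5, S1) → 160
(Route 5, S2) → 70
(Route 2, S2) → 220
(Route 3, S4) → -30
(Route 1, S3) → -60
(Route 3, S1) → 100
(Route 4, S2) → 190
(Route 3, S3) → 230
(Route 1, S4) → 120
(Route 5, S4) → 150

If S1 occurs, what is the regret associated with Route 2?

0

Best payoff under S1 is 220.
Regret = 220 − 220 = 0.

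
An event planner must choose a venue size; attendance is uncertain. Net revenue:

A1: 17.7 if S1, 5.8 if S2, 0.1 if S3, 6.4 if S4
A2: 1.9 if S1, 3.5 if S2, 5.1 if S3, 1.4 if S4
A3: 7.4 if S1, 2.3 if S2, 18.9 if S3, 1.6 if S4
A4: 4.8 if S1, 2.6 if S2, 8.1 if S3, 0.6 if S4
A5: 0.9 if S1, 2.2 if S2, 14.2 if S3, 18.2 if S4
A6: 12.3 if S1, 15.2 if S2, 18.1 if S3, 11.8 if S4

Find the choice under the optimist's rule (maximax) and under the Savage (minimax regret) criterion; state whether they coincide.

Row maxima: A1=17.7, A2=5.1, A3=18.9, A4=8.1, A5=18.2, A6=18.1
Best best-case = 18.9 → A3.
Column bests: S1=17.7, S2=15.2, S3=18.9, S4=18.2.
A1 regrets: 0.0, 9.4, 18.8, 11.8 → max 18.8
A2 regrets: 15.8, 11.7, 13.8, 16.8 → max 16.8
A3 regrets: 10.3, 12.9, 0.0, 16.6 → max 16.6
A4 regrets: 12.9, 12.6, 10.8, 17.6 → max 17.6
A5 regrets: 16.8, 13.0, 4.7, 0.0 → max 16.8
A6 regrets: 5.4, 0.0, 0.8, 6.4 → max 6.4
Smallest max regret = 6.4 → A6.

maximax → A3; minimax regret → A6 (disagree)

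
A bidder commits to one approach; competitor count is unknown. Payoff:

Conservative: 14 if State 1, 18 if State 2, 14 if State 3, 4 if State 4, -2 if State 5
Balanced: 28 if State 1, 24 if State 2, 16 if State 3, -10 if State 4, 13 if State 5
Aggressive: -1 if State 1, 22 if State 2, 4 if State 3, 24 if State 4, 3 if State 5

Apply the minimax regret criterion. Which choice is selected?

Column bests: State 1=28, State 2=24, State 3=16, State 4=24, State 5=13.
Conservative regrets: 14, 6, 2, 20, 15 → max 20
Balanced regrets: 0, 0, 0, 34, 0 → max 34
Aggressive regrets: 29, 2, 12, 0, 10 → max 29
Smallest max regret = 20 → Conservative.

Conservative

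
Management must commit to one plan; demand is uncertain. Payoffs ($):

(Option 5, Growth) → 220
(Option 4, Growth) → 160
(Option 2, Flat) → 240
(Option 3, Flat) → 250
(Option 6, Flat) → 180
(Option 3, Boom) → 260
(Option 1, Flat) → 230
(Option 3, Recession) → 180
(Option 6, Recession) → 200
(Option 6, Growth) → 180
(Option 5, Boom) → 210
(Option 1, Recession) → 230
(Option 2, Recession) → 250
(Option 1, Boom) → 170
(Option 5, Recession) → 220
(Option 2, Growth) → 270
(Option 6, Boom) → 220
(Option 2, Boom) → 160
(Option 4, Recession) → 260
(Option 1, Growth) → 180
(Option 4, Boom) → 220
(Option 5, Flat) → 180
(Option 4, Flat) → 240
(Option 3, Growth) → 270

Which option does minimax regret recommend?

Option 5

Column bests: Recession=260, Flat=250, Growth=270, Boom=260.
Option 1 regrets: 30, 20, 90, 90 → max 90
Option 2 regrets: 10, 10, 0, 100 → max 100
Option 3 regrets: 80, 0, 0, 0 → max 80
Option 4 regrets: 0, 10, 110, 40 → max 110
Option 5 regrets: 40, 70, 50, 50 → max 70
Option 6 regrets: 60, 70, 90, 40 → max 90
Smallest max regret = 70 → Option 5.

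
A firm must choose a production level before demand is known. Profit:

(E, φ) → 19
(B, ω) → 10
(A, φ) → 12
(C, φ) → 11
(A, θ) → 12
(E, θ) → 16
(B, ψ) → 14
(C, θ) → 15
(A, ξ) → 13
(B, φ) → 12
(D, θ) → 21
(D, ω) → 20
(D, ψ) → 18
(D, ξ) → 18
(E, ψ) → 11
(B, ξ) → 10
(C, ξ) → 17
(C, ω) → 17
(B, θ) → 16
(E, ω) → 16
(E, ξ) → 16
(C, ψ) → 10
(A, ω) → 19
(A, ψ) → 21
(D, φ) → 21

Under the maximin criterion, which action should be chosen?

D

Row minima: A=12, B=10, C=10, D=18, E=11
Best worst-case = 18 → D.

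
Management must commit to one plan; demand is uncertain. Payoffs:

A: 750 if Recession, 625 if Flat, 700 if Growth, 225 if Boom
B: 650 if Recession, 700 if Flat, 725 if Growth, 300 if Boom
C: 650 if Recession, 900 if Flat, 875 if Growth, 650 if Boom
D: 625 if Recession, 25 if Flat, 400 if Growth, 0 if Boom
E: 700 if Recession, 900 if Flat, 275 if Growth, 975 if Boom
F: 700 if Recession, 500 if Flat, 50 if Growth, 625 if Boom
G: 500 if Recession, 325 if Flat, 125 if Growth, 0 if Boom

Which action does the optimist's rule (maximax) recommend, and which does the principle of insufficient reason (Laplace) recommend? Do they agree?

Row maxima: A=750, B=725, C=900, D=625, E=975, F=700, G=500
Best best-case = 975 → E.
Row averages: A=575, B=593.75, C=768.75, D=262.5, E=712.5, F=468.75, G=237.5
Highest average = 768.75 → C.

maximax → E; laplace → C (disagree)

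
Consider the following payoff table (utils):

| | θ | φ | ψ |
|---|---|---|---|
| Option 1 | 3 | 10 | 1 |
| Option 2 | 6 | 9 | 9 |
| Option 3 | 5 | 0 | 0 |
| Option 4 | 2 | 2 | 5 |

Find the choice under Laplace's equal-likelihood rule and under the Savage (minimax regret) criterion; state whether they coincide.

Row averages: Option 1=14/3, Option 2=8, Option 3=5/3, Option 4=3
Highest average = 8 → Option 2.
Column bests: θ=6, φ=10, ψ=9.
Option 1 regrets: 3, 0, 8 → max 8
Option 2 regrets: 0, 1, 0 → max 1
Option 3 regrets: 1, 10, 9 → max 10
Option 4 regrets: 4, 8, 4 → max 8
Smallest max regret = 1 → Option 2.

laplace → Option 2; minimax regret → Option 2 (agree)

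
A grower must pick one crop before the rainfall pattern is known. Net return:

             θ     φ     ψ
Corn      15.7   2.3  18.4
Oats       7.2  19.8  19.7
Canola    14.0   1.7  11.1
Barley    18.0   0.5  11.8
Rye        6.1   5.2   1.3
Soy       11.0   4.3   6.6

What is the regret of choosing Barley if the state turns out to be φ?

Best payoff under φ is 19.8.
Regret = 19.8 − 0.5 = 19.3.

19.3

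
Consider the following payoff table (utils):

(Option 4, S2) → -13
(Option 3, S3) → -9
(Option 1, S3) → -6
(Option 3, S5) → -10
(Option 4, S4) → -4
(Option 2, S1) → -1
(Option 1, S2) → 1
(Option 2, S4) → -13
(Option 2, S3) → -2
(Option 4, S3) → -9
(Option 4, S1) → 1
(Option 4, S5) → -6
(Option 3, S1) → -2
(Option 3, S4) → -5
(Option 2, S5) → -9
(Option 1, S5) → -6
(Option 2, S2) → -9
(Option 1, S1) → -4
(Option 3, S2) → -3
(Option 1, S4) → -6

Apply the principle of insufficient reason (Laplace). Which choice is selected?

Row averages: Option 1=-4.2, Option 2=-6.8, Option 3=-5.8, Option 4=-6.2
Highest average = -4.2 → Option 1.

Option 1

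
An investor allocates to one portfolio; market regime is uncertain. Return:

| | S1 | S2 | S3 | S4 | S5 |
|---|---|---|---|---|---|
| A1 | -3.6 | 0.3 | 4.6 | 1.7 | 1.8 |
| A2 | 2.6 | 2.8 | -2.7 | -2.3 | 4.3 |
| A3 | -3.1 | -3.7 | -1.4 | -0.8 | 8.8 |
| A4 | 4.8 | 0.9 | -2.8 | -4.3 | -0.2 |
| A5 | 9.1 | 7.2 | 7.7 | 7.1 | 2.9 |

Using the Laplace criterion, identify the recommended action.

Row averages: A1=0.96, A2=0.94, A3=-0.04, A4=-0.32, A5=6.8
Highest average = 6.8 → A5.

A5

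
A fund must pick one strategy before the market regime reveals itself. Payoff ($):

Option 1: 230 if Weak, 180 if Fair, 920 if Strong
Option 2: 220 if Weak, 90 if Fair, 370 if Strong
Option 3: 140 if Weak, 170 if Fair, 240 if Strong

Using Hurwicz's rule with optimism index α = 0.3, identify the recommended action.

Option 1

Option 1: 0.3·920 + 0.7·180 = 402
Option 2: 0.3·370 + 0.7·90 = 174
Option 3: 0.3·240 + 0.7·140 = 170
Highest Hurwicz score = 402 → Option 1.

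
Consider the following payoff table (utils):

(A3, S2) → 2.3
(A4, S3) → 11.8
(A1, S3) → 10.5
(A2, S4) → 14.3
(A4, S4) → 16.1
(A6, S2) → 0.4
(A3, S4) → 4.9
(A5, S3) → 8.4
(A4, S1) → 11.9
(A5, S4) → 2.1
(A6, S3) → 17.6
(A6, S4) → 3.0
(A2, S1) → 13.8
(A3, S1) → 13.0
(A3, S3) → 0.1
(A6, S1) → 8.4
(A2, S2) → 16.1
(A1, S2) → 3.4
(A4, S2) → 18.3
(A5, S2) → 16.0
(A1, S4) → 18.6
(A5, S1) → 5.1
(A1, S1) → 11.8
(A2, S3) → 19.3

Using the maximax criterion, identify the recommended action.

A2

Row maxima: A1=18.6, A2=19.3, A3=13.0, A4=18.3, A5=16.0, A6=17.6
Best best-case = 19.3 → A2.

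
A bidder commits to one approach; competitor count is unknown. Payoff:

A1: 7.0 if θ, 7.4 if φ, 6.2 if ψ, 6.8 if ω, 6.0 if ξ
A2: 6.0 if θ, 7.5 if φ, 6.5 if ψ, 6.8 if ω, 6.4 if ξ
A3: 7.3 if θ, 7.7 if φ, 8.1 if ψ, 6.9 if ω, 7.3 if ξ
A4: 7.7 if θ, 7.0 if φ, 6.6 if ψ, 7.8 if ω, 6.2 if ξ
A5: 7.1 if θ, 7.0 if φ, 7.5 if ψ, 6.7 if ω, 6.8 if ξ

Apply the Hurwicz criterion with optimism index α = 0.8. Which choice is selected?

A3

A1: 0.8·7.4 + 0.2·6.0 = 7.12
A2: 0.8·7.5 + 0.2·6.0 = 7.2
A3: 0.8·8.1 + 0.2·6.9 = 7.86
A4: 0.8·7.8 + 0.2·6.2 = 7.48
A5: 0.8·7.5 + 0.2·6.7 = 7.34
Highest Hurwicz score = 7.86 → A3.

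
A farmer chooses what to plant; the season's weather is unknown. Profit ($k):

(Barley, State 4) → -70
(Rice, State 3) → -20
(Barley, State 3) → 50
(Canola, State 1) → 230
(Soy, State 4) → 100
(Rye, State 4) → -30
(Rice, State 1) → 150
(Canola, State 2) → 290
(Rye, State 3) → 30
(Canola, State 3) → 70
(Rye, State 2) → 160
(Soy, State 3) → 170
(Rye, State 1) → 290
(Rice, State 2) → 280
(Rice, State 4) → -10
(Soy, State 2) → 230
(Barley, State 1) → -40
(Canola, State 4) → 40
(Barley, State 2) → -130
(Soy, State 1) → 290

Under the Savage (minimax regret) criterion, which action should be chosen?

Column bests: State 1=290, State 2=290, State 3=170, State 4=100.
Soy regrets: 0, 60, 0, 0 → max 60
Rye regrets: 0, 130, 140, 130 → max 140
Canola regrets: 60, 0, 100, 60 → max 100
Barley regrets: 330, 420, 120, 170 → max 420
Rice regrets: 140, 10, 190, 110 → max 190
Smallest max regret = 60 → Soy.

Soy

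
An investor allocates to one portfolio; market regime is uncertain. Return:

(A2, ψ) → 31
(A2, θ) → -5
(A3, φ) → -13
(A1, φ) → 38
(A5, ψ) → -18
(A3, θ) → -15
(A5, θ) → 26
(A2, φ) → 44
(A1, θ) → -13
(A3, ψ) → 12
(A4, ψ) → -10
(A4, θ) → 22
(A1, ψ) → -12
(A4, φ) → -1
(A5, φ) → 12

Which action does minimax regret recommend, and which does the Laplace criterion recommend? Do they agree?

minimax regret → A2; laplace → A2 (agree)

Column bests: θ=26, φ=44, ψ=31.
A1 regrets: 39, 6, 43 → max 43
A2 regrets: 31, 0, 0 → max 31
A3 regrets: 41, 57, 19 → max 57
A4 regrets: 4, 45, 41 → max 45
A5 regrets: 0, 32, 49 → max 49
Smallest max regret = 31 → A2.
Row averages: A1=13/3, A2=70/3, A3=-16/3, A4=11/3, A5=20/3
Highest average = 70/3 → A2.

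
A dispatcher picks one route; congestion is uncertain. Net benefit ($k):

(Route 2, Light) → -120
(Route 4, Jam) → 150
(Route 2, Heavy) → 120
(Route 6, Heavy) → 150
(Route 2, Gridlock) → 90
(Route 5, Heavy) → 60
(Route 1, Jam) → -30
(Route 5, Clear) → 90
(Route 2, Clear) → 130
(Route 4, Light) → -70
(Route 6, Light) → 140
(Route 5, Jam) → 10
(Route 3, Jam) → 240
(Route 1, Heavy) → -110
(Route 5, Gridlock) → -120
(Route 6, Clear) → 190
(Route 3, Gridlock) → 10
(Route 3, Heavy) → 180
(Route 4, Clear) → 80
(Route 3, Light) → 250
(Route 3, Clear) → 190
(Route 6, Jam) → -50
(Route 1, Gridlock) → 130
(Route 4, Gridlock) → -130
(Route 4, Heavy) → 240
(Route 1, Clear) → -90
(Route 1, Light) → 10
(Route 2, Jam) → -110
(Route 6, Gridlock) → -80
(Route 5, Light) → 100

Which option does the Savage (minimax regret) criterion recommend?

Route 3

Column bests: Clear=190, Light=250, Heavy=240, Jam=240, Gridlock=130.
Route 1 regrets: 280, 240, 350, 270, 0 → max 350
Route 2 regrets: 60, 370, 120, 350, 40 → max 370
Route 3 regrets: 0, 0, 60, 0, 120 → max 120
Route 4 regrets: 110, 320, 0, 90, 260 → max 320
Route 5 regrets: 100, 150, 180, 230, 250 → max 250
Route 6 regrets: 0, 110, 90, 290, 210 → max 290
Smallest max regret = 120 → Route 3.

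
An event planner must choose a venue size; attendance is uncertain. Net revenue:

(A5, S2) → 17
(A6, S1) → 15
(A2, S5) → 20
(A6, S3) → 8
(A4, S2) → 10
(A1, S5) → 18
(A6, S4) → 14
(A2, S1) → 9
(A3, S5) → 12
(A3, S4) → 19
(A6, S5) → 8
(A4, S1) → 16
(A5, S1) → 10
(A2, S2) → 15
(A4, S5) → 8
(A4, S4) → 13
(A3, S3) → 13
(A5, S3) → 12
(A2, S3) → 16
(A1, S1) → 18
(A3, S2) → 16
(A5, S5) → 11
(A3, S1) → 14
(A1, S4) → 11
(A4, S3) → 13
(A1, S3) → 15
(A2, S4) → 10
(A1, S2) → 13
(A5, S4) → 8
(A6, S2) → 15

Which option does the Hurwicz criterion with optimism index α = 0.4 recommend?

A3

A1: 0.4·18 + 0.6·11 = 13.8
A2: 0.4·20 + 0.6·9 = 13.4
A3: 0.4·19 + 0.6·12 = 14.8
A4: 0.4·16 + 0.6·8 = 11.2
A5: 0.4·17 + 0.6·8 = 11.6
A6: 0.4·15 + 0.6·8 = 10.8
Highest Hurwicz score = 14.8 → A3.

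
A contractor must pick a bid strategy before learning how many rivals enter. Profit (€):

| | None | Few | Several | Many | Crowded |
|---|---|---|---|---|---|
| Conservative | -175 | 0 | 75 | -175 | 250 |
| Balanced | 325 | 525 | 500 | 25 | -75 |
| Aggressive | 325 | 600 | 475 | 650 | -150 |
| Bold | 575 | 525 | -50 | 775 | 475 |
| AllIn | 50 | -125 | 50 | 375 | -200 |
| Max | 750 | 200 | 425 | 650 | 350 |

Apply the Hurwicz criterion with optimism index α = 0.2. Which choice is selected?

Max

Conservative: 0.2·250 + 0.8·(-175) = -90
Balanced: 0.2·525 + 0.8·(-75) = 45
Aggressive: 0.2·650 + 0.8·(-150) = 10
Bold: 0.2·775 + 0.8·(-50) = 115
AllIn: 0.2·375 + 0.8·(-200) = -85
Max: 0.2·750 + 0.8·200 = 310
Highest Hurwicz score = 310 → Max.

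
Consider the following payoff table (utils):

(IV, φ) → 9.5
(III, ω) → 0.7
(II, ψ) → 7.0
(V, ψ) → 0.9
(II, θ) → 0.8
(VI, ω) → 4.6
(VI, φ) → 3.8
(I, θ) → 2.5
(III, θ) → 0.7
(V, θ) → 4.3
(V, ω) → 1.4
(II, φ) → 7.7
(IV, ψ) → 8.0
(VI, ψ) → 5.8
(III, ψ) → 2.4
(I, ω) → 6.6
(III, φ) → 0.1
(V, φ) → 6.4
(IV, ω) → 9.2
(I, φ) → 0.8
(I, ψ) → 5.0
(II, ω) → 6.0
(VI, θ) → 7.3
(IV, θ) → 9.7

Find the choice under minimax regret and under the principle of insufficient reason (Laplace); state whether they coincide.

minimax regret → IV; laplace → IV (agree)

Column bests: θ=9.7, φ=9.5, ψ=8.0, ω=9.2.
I regrets: 7.2, 8.7, 3.0, 2.6 → max 8.7
II regrets: 8.9, 1.8, 1.0, 3.2 → max 8.9
III regrets: 9.0, 9.4, 5.6, 8.5 → max 9.4
IV regrets: 0.0, 0.0, 0.0, 0.0 → max 0.0
V regrets: 5.4, 3.1, 7.1, 7.8 → max 7.8
VI regrets: 2.4, 5.7, 2.2, 4.6 → max 5.7
Smallest max regret = 0.0 → IV.
Row averages: I=3.725, II=5.375, III=0.975, IV=9.1, V=3.25, VI=5.375
Highest average = 9.1 → IV.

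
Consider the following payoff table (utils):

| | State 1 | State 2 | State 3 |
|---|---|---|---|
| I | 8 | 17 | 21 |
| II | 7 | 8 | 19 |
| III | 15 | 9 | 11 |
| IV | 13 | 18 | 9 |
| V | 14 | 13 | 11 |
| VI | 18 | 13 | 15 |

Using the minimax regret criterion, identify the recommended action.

Column bests: State 1=18, State 2=18, State 3=21.
I regrets: 10, 1, 0 → max 10
II regrets: 11, 10, 2 → max 11
III regrets: 3, 9, 10 → max 10
IV regrets: 5, 0, 12 → max 12
V regrets: 4, 5, 10 → max 10
VI regrets: 0, 5, 6 → max 6
Smallest max regret = 6 → VI.

VI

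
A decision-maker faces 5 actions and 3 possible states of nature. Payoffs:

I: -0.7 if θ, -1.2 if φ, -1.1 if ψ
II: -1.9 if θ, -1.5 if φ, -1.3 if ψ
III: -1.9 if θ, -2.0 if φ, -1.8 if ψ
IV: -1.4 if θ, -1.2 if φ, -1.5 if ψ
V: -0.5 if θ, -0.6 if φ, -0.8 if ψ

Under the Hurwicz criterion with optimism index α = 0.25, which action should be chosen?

I: 0.25·(-0.7) + 0.75·(-1.2) = -1.075
II: 0.25·(-1.3) + 0.75·(-1.9) = -1.75
III: 0.25·(-1.8) + 0.75·(-2.0) = -1.95
IV: 0.25·(-1.2) + 0.75·(-1.5) = -1.425
V: 0.25·(-0.5) + 0.75·(-0.8) = -0.725
Highest Hurwicz score = -0.725 → V.

V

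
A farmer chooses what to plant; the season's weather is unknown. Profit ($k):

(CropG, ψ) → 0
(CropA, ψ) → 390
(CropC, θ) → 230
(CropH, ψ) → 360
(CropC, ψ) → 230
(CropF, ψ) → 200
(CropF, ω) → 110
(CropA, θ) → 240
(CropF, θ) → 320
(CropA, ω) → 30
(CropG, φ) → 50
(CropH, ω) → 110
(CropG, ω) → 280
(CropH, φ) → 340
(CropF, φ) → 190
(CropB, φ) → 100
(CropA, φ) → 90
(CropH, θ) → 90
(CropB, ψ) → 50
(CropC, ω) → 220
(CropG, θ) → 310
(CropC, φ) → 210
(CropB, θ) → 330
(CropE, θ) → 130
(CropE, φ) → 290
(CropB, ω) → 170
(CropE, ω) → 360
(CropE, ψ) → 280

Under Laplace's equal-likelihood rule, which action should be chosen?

Row averages: CropF=205, CropH=225, CropG=160, CropC=222.5, CropB=162.5, CropE=265, CropA=187.5
Highest average = 265 → CropE.

CropE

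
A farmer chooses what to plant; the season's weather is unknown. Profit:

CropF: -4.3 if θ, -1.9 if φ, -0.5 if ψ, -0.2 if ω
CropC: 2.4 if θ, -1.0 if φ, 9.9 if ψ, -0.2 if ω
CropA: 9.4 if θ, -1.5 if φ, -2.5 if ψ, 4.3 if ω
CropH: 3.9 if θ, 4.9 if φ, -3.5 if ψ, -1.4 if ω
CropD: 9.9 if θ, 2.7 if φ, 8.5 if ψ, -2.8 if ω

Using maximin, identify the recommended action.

Row minima: CropF=-4.3, CropC=-1.0, CropA=-2.5, CropH=-3.5, CropD=-2.8
Best worst-case = -1.0 → CropC.

CropC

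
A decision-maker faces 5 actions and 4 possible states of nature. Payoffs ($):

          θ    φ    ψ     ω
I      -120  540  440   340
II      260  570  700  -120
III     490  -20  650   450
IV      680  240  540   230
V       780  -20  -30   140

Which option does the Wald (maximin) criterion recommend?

Row minima: I=-120, II=-120, III=-20, IV=230, V=-30
Best worst-case = 230 → IV.

IV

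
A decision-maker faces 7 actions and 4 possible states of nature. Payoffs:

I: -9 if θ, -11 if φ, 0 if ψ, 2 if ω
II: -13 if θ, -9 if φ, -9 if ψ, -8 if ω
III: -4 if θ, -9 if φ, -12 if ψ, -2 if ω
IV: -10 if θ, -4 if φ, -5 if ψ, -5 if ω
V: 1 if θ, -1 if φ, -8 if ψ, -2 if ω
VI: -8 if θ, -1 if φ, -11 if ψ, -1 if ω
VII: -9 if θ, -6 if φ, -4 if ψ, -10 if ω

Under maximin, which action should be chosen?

V

Row minima: I=-11, II=-13, III=-12, IV=-10, V=-8, VI=-11, VII=-10
Best worst-case = -8 → V.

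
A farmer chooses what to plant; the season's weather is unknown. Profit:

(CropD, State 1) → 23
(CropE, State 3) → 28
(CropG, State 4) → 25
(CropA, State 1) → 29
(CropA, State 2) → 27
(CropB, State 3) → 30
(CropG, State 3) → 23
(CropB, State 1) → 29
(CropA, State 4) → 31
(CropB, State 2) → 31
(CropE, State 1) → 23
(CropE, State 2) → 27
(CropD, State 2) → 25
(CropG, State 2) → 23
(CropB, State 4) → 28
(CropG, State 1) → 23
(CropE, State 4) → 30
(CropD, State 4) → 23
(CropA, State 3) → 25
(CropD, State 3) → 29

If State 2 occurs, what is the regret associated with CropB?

Best payoff under State 2 is 31.
Regret = 31 − 31 = 0.

0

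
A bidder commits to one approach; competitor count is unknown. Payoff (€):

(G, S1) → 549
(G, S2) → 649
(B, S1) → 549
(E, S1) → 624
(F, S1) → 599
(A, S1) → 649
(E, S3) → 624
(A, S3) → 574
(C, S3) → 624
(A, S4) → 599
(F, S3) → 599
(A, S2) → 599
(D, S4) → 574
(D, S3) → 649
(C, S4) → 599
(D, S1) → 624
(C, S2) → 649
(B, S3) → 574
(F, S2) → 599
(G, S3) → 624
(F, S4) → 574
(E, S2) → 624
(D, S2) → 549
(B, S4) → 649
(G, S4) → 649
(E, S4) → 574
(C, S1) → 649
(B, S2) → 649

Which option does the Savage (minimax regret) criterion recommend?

C

Column bests: S1=649, S2=649, S3=649, S4=649.
A regrets: 0, 50, 75, 50 → max 75
B regrets: 100, 0, 75, 0 → max 100
C regrets: 0, 0, 25, 50 → max 50
D regrets: 25, 100, 0, 75 → max 100
E regrets: 25, 25, 25, 75 → max 75
F regrets: 50, 50, 50, 75 → max 75
G regrets: 100, 0, 25, 0 → max 100
Smallest max regret = 50 → C.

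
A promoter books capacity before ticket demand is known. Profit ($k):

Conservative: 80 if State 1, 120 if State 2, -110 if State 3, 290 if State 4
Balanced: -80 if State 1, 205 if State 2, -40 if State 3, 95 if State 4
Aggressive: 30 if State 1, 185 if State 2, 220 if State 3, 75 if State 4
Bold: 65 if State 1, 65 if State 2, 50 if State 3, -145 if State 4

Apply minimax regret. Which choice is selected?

Aggressive

Column bests: State 1=80, State 2=205, State 3=220, State 4=290.
Conservative regrets: 0, 85, 330, 0 → max 330
Balanced regrets: 160, 0, 260, 195 → max 260
Aggressive regrets: 50, 20, 0, 215 → max 215
Bold regrets: 15, 140, 170, 435 → max 435
Smallest max regret = 215 → Aggressive.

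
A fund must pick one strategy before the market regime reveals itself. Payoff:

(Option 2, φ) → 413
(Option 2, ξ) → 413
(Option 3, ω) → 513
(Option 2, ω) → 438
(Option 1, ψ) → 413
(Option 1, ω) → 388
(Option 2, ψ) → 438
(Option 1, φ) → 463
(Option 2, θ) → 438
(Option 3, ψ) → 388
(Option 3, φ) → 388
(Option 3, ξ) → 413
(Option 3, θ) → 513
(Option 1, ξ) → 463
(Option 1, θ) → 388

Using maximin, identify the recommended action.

Row minima: Option 1=388, Option 2=413, Option 3=388
Best worst-case = 413 → Option 2.

Option 2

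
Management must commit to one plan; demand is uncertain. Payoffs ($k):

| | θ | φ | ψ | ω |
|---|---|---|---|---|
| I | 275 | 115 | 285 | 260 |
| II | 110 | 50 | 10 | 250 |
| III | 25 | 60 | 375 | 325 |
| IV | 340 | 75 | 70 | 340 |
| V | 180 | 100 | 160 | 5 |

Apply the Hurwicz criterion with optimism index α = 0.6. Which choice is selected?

III

I: 0.6·285 + 0.4·115 = 217
II: 0.6·250 + 0.4·10 = 154
III: 0.6·375 + 0.4·25 = 235
IV: 0.6·340 + 0.4·70 = 232
V: 0.6·180 + 0.4·5 = 110
Highest Hurwicz score = 235 → III.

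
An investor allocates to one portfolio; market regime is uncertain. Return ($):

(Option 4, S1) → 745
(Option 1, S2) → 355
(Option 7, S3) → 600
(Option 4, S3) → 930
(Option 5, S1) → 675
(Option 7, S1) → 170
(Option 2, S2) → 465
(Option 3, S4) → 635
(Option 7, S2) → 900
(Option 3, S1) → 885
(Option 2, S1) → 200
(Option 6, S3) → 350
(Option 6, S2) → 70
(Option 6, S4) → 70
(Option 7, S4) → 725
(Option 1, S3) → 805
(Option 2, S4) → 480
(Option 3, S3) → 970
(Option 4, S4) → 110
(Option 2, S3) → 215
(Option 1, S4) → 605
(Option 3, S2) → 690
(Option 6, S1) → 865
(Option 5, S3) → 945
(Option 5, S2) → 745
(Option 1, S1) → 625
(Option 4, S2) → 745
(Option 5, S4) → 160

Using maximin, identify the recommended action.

Option 3

Row minima: Option 1=355, Option 2=200, Option 3=635, Option 4=110, Option 5=160, Option 6=70, Option 7=170
Best worst-case = 635 → Option 3.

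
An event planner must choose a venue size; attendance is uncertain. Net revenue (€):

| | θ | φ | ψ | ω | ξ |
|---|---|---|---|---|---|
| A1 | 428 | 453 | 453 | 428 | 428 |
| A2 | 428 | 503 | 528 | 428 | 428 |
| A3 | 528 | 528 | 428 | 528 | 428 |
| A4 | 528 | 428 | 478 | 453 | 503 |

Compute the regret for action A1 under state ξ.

75

Best payoff under ξ is 503.
Regret = 503 − 428 = 75.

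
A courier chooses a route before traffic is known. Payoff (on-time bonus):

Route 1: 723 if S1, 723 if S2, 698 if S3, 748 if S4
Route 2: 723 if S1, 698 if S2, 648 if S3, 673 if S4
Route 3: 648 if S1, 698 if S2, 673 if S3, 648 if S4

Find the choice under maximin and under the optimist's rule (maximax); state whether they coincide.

maximin → Route 1; maximax → Route 1 (agree)

Row minima: Route 1=698, Route 2=648, Route 3=648
Best worst-case = 698 → Route 1.
Row maxima: Route 1=748, Route 2=723, Route 3=698
Best best-case = 748 → Route 1.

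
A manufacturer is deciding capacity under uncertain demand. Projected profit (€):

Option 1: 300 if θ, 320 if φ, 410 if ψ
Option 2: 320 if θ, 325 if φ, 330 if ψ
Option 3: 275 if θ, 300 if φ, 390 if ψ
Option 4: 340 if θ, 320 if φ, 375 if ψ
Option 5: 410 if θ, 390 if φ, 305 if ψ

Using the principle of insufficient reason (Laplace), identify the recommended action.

Row averages: Option 1=1030/3, Option 2=325, Option 3=965/3, Option 4=345, Option 5=1105/3
Highest average = 1105/3 → Option 5.

Option 5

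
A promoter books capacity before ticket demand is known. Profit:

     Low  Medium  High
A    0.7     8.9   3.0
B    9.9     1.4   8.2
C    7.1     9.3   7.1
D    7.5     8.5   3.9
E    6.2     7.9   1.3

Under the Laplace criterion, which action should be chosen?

Row averages: A=4.2, B=6.5, C=47/6, D=199/30, E=77/15
Highest average = 47/6 → C.

C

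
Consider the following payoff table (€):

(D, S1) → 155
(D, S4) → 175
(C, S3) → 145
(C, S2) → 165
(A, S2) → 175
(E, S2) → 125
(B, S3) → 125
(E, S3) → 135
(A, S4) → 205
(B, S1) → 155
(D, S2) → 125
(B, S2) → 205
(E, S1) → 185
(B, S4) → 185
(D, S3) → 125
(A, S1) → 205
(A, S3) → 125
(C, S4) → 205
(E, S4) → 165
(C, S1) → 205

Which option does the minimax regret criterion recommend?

A

Column bests: S1=205, S2=205, S3=145, S4=205.
A regrets: 0, 30, 20, 0 → max 30
B regrets: 50, 0, 20, 20 → max 50
C regrets: 0, 40, 0, 0 → max 40
D regrets: 50, 80, 20, 30 → max 80
E regrets: 20, 80, 10, 40 → max 80
Smallest max regret = 30 → A.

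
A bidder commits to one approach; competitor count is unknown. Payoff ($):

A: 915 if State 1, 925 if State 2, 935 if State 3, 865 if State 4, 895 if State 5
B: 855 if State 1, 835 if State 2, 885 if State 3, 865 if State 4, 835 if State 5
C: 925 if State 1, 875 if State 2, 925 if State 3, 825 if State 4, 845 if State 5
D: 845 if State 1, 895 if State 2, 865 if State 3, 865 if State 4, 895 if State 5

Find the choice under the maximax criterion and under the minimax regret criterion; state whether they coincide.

maximax → A; minimax regret → A (agree)

Row maxima: A=935, B=885, C=925, D=895
Best best-case = 935 → A.
Column bests: State 1=925, State 2=925, State 3=935, State 4=865, State 5=895.
A regrets: 10, 0, 0, 0, 0 → max 10
B regrets: 70, 90, 50, 0, 60 → max 90
C regrets: 0, 50, 10, 40, 50 → max 50
D regrets: 80, 30, 70, 0, 0 → max 80
Smallest max regret = 10 → A.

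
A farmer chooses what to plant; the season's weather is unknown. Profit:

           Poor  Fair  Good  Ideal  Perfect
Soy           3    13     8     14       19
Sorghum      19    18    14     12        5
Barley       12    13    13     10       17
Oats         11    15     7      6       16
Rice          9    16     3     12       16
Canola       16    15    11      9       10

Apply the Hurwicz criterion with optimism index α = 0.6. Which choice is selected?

Soy: 0.6·19 + 0.4·3 = 12.6
Sorghum: 0.6·19 + 0.4·5 = 13.4
Barley: 0.6·17 + 0.4·10 = 14.2
Oats: 0.6·16 + 0.4·6 = 12
Rice: 0.6·16 + 0.4·3 = 10.8
Canola: 0.6·16 + 0.4·9 = 13.2
Highest Hurwicz score = 14.2 → Barley.

Barley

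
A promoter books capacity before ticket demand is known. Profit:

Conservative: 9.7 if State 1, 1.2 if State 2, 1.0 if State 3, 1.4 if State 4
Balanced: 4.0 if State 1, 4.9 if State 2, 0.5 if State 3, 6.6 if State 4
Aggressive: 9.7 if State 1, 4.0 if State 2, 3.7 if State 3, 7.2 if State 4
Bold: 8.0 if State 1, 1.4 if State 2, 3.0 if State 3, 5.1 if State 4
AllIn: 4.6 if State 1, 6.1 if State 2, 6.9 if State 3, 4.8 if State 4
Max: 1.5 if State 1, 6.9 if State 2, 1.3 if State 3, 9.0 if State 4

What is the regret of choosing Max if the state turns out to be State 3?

5.6

Best payoff under State 3 is 6.9.
Regret = 6.9 − 1.3 = 5.6.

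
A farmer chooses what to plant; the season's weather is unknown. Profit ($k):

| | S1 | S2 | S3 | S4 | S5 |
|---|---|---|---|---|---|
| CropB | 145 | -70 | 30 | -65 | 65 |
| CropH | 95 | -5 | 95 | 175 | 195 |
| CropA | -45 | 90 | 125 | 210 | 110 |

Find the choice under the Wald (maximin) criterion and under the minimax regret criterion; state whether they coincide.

maximin → CropH; minimax regret → CropH (agree)

Row minima: CropB=-70, CropH=-5, CropA=-45
Best worst-case = -5 → CropH.
Column bests: S1=145, S2=90, S3=125, S4=210, S5=195.
CropB regrets: 0, 160, 95, 275, 130 → max 275
CropH regrets: 50, 95, 30, 35, 0 → max 95
CropA regrets: 190, 0, 0, 0, 85 → max 190
Smallest max regret = 95 → CropH.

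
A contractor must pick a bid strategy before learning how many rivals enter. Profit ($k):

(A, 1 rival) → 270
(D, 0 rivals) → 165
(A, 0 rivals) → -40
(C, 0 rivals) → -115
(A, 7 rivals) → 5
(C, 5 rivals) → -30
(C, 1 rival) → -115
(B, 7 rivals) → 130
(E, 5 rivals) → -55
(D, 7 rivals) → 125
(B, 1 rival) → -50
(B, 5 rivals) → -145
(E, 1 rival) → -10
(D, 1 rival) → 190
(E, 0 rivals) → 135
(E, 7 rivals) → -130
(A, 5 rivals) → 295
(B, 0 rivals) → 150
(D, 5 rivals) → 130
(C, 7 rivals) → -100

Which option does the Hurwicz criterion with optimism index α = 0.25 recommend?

A: 0.25·295 + 0.75·(-40) = 43.75
B: 0.25·150 + 0.75·(-145) = -71.25
C: 0.25·(-30) + 0.75·(-115) = -93.75
D: 0.25·190 + 0.75·125 = 141.25
E: 0.25·135 + 0.75·(-130) = -63.75
Highest Hurwicz score = 141.25 → D.

D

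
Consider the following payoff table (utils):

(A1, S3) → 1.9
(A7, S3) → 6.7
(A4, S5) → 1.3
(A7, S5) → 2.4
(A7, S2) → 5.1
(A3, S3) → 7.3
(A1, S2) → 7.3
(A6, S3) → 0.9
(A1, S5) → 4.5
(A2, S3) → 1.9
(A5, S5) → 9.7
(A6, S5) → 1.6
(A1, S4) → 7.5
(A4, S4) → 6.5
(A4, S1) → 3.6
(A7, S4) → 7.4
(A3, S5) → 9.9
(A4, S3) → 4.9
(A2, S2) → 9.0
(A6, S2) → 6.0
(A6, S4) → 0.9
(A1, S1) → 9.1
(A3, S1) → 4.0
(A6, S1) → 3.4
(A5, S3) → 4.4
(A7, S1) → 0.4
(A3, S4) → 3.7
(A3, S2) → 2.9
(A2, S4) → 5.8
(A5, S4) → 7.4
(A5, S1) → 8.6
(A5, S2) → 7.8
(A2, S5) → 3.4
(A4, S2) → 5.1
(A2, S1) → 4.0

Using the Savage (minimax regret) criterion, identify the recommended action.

A5

Column bests: S1=9.1, S2=9.0, S3=7.3, S4=7.5, S5=9.9.
A1 regrets: 0.0, 1.7, 5.4, 0.0, 5.4 → max 5.4
A2 regrets: 5.1, 0.0, 5.4, 1.7, 6.5 → max 6.5
A3 regrets: 5.1, 6.1, 0.0, 3.8, 0.0 → max 6.1
A4 regrets: 5.5, 3.9, 2.4, 1.0, 8.6 → max 8.6
A5 regrets: 0.5, 1.2, 2.9, 0.1, 0.2 → max 2.9
A6 regrets: 5.7, 3.0, 6.4, 6.6, 8.3 → max 8.3
A7 regrets: 8.7, 3.9, 0.6, 0.1, 7.5 → max 8.7
Smallest max regret = 2.9 → A5.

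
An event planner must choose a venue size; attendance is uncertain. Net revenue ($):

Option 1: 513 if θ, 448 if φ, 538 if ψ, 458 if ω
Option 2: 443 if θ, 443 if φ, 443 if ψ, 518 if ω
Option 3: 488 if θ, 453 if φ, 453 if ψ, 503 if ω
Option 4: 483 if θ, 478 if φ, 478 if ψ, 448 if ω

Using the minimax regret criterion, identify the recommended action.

Option 1

Column bests: θ=513, φ=478, ψ=538, ω=518.
Option 1 regrets: 0, 30, 0, 60 → max 60
Option 2 regrets: 70, 35, 95, 0 → max 95
Option 3 regrets: 25, 25, 85, 15 → max 85
Option 4 regrets: 30, 0, 60, 70 → max 70
Smallest max regret = 60 → Option 1.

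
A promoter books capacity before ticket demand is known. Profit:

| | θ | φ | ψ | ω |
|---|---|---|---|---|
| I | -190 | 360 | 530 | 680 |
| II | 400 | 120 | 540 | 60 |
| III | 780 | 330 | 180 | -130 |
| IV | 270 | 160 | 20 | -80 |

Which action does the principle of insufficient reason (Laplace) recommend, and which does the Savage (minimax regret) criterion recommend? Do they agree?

laplace → I; minimax regret → II (disagree)

Row averages: I=345, II=280, III=290, IV=92.5
Highest average = 345 → I.
Column bests: θ=780, φ=360, ψ=540, ω=680.
I regrets: 970, 0, 10, 0 → max 970
II regrets: 380, 240, 0, 620 → max 620
III regrets: 0, 30, 360, 810 → max 810
IV regrets: 510, 200, 520, 760 → max 760
Smallest max regret = 620 → II.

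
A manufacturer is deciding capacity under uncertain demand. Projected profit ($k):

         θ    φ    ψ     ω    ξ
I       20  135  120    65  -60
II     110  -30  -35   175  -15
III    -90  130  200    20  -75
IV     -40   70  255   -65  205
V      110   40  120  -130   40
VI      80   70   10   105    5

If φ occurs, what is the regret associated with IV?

65

Best payoff under φ is 135.
Regret = 135 − 70 = 65.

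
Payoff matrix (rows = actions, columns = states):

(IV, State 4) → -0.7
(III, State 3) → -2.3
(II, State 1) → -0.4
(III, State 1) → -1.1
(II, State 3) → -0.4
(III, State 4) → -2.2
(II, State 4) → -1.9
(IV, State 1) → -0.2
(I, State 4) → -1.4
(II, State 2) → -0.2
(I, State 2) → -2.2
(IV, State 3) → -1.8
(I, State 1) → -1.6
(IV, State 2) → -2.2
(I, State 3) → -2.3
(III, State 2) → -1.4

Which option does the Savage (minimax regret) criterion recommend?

Column bests: State 1=-0.2, State 2=-0.2, State 3=-0.4, State 4=-0.7.
I regrets: 1.4, 2.0, 1.9, 0.7 → max 2.0
II regrets: 0.2, 0.0, 0.0, 1.2 → max 1.2
III regrets: 0.9, 1.2, 1.9, 1.5 → max 1.9
IV regrets: 0.0, 2.0, 1.4, 0.0 → max 2.0
Smallest max regret = 1.2 → II.

II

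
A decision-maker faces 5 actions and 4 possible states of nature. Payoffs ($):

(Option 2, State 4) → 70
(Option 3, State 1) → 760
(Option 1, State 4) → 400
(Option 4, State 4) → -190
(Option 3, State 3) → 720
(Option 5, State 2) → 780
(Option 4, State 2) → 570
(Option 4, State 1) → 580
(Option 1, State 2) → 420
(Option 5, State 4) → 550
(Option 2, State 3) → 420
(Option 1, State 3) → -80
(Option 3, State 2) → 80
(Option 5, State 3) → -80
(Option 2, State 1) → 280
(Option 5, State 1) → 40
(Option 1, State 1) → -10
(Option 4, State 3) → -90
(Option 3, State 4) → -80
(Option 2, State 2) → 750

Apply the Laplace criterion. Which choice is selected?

Option 2

Row averages: Option 1=182.5, Option 2=380, Option 3=370, Option 4=217.5, Option 5=322.5
Highest average = 380 → Option 2.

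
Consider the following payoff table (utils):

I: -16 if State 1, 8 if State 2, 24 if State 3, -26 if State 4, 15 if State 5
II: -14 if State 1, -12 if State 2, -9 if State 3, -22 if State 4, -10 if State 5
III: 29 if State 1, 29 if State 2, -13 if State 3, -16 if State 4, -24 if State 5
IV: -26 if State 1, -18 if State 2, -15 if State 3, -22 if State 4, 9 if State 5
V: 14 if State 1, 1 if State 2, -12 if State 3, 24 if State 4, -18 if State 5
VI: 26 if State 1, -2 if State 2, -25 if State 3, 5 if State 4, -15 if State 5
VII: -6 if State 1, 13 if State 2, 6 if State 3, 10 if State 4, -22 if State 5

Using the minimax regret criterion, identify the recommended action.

Column bests: State 1=29, State 2=29, State 3=24, State 4=24, State 5=15.
I regrets: 45, 21, 0, 50, 0 → max 50
II regrets: 43, 41, 33, 46, 25 → max 46
III regrets: 0, 0, 37, 40, 39 → max 40
IV regrets: 55, 47, 39, 46, 6 → max 55
V regrets: 15, 28, 36, 0, 33 → max 36
VI regrets: 3, 31, 49, 19, 30 → max 49
VII regrets: 35, 16, 18, 14, 37 → max 37
Smallest max regret = 36 → V.

V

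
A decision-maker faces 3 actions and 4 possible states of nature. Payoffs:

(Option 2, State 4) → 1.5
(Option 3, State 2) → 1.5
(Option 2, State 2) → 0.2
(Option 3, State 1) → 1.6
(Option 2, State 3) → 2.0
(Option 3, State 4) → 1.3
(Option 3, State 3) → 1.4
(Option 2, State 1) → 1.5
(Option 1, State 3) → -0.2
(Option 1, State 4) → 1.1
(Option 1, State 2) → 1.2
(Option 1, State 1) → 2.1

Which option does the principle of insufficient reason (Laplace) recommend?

Option 3

Row averages: Option 1=1.05, Option 2=1.3, Option 3=1.45
Highest average = 1.45 → Option 3.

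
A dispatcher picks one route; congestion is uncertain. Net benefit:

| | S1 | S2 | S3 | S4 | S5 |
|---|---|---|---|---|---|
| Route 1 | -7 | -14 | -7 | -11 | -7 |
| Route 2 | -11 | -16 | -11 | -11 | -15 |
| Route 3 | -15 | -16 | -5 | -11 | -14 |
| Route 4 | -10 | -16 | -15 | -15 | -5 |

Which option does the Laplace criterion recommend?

Route 1

Row averages: Route 1=-9.2, Route 2=-12.8, Route 3=-12.2, Route 4=-12.2
Highest average = -9.2 → Route 1.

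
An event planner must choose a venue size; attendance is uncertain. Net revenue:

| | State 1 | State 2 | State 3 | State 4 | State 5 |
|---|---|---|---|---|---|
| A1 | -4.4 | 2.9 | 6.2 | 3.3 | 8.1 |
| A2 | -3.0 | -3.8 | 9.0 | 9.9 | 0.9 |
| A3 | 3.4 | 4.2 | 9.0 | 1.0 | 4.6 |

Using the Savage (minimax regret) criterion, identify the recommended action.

A1

Column bests: State 1=3.4, State 2=4.2, State 3=9.0, State 4=9.9, State 5=8.1.
A1 regrets: 7.8, 1.3, 2.8, 6.6, 0.0 → max 7.8
A2 regrets: 6.4, 8.0, 0.0, 0.0, 7.2 → max 8.0
A3 regrets: 0.0, 0.0, 0.0, 8.9, 3.5 → max 8.9
Smallest max regret = 7.8 → A1.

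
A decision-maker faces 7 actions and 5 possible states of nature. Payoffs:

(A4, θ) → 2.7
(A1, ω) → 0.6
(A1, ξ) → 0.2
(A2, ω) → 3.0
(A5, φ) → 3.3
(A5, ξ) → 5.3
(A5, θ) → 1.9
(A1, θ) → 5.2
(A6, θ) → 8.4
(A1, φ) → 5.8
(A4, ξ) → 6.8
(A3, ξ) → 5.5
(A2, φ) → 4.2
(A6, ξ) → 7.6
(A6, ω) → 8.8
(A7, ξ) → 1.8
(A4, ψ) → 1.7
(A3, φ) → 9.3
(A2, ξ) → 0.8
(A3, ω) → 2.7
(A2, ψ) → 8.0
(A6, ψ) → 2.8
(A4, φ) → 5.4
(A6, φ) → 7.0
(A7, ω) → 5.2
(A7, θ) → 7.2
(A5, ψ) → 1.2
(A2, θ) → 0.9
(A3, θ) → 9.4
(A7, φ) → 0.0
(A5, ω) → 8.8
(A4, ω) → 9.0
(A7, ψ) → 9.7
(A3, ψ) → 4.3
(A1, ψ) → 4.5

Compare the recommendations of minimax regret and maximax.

minimax regret → A3; maximax → A7 (disagree)

Column bests: θ=9.4, φ=9.3, ψ=9.7, ω=9.0, ξ=7.6.
A1 regrets: 4.2, 3.5, 5.2, 8.4, 7.4 → max 8.4
A2 regrets: 8.5, 5.1, 1.7, 6.0, 6.8 → max 8.5
A3 regrets: 0.0, 0.0, 5.4, 6.3, 2.1 → max 6.3
A4 regrets: 6.7, 3.9, 8.0, 0.0, 0.8 → max 8.0
A5 regrets: 7.5, 6.0, 8.5, 0.2, 2.3 → max 8.5
A6 regrets: 1.0, 2.3, 6.9, 0.2, 0.0 → max 6.9
A7 regrets: 2.2, 9.3, 0.0, 3.8, 5.8 → max 9.3
Smallest max regret = 6.3 → A3.
Row maxima: A1=5.8, A2=8.0, A3=9.4, A4=9.0, A5=8.8, A6=8.8, A7=9.7
Best best-case = 9.7 → A7.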